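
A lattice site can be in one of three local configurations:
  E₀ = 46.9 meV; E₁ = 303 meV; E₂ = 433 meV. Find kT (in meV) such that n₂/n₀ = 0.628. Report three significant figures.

830 meV

n₂/n₀ = exp[−(E₂−E₀)/kT] = 0.628.
⇒ (E₂−E₀)/kT = ln(1/0.628) = ln(1.5924) = 0.46524.
kT = 386.1 meV / 0.46524 = 830 meV.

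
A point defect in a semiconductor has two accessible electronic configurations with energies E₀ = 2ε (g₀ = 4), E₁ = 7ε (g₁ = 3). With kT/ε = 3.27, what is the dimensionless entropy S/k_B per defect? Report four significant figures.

1.751

Eᵢ/kT = 0.611621, 2.14067.
Z = Σ gᵢe^(−Eᵢ/kT) = 4·e^(−0.611621) + 3·e^(−2.14067) = 2.16988 + 0.352728 = 2.52261.
⟨E⟩ = Σ EᵢPᵢ = 2.69913 ε.
S/k_B = ln Z + ⟨E⟩/kT = ln(2.52261) + 2.69913/3.27 = 0.925294 + 0.825422 = 1.751.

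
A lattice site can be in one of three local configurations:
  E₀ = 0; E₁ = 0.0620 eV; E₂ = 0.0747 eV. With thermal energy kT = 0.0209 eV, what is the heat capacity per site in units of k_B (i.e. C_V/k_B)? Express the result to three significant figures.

0.697

Eᵢ/kT = 0, 2.9665, 3.5742.
Z = Σ e^(−Eᵢ/kT) = e^(−0) + e^(−2.9665) + e^(−3.5742) = 1.0000 + 0.051483 + 0.028038 = 1.0795.
⟨E⟩ = 0.0048971 eV, ⟨E²⟩ = 0.00032826 eV².
C_V/k_B = (⟨E²⟩ − ⟨E⟩²)/(kT)² = (0.00032826 − 0.000023982)/0.00043681 = 0.697.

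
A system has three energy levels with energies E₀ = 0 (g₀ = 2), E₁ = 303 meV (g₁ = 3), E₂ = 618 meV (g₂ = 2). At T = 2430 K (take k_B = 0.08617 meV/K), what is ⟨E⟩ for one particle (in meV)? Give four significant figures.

k_BT = 0.08617 × 2430 K = 209.393 meV.
Eᵢ/kT = 0, 1.44704, 2.95139.
Z = Σ gᵢe^(−Eᵢ/kT) = 2·e^(−0) + 3·e^(−1.44704) + 2·e^(−2.95139) = 2.00000 + 0.705797 + 0.104534 = 2.81033.
⟨E⟩ = Σ Eᵢ gᵢe^(−Eᵢ/kT) / Z = (0·2.00000 + 303·0.705797 + 618·0.104534) / 2.81033 = 99.08 meV.

99.08 meV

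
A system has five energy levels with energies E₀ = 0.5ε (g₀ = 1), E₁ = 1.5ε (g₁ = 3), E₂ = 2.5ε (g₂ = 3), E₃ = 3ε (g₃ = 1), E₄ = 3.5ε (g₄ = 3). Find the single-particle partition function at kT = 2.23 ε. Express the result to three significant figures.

Z = 4.19

Eᵢ/kT = 0.22422, 0.67265, 1.1211, 1.3453, 1.5695.
Z = Σ gᵢe^(−Eᵢ/kT) = 1·e^(−0.22422) + 3·e^(−0.67265) + 3·e^(−1.1211) + 1·e^(−1.3453) + 3·e^(−1.5695) = 0.79914 + 1.5311 + 0.97776 + 0.26046 + 0.62445 = 4.1929.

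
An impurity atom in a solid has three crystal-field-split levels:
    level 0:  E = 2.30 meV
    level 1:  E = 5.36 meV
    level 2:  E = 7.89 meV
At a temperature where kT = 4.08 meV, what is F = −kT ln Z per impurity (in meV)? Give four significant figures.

0.07205 meV

Eᵢ/kT = 0.563725, 1.31373, 1.93382.
Z = Σ e^(−Eᵢ/kT) = e^(−0.563725) + e^(−1.31373) + e^(−1.93382) = 0.569085 + 0.268816 + 0.144595 = 0.982496.
F = −kT ln Z = −4.08 × ln(0.982496) = −4.08 × -0.0176590 = 0.07205 meV.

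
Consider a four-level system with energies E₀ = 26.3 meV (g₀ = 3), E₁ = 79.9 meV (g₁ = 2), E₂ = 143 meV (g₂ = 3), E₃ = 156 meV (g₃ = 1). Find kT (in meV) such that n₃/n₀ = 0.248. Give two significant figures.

n₃/n₀ = (g₃/g₀) exp[−(E₃−E₀)/kT] = 0.248.
⇒ (E₃−E₀)/kT = ln((1/3)/0.248) = ln(1.344) = 0.2957.
kT = 129.7 meV / 0.2957 = 440 meV.

440 meV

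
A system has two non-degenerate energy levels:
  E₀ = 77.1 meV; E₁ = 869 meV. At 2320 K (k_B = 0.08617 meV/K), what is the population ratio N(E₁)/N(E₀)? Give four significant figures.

0.01904

k_BT = 0.08617 × 2320 K = 199.914 meV.
n₁/n₀ = exp[−(E₁−E₀)/kT] = exp(−(791.9 meV)/(199.914 meV)) = exp(-3.96120) = 0.01904.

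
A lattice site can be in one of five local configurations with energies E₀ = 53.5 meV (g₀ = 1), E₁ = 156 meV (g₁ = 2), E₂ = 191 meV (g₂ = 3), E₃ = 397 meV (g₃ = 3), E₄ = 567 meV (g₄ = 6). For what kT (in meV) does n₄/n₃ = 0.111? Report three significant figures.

58.8 meV

n₄/n₃ = (g₄/g₃) exp[−(E₄−E₃)/kT] = 0.111.
⇒ (E₄−E₃)/kT = ln((6/3)/0.111) = ln(18.018) = 2.8914.
kT = 170 meV / 2.8914 = 58.8 meV.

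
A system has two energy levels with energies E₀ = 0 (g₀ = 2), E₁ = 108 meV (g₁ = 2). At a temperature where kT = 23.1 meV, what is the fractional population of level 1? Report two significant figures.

Eᵢ/kT = 0, 4.675.
Z = Σ gᵢe^(−Eᵢ/kT) = 2·e^(−0) + 2·e^(−4.675) = 2.000 + 0.01865 = 2.019.
P₁ = g₁ e^(−E₁/kT) / Z = 0.01865/2.019 = 0.0092.

0.0092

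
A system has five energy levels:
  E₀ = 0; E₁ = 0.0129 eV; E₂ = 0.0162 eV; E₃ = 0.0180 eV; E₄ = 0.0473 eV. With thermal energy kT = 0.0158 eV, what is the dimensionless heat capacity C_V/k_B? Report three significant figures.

0.380

Eᵢ/kT = 0, 0.81646, 1.0253, 1.1392, 2.9937.
Z = Σ e^(−Eᵢ/kT) = e^(−0) + e^(−0.81646) + e^(−1.0253) + e^(−1.1392) + e^(−2.9937) = 1.0000 + 0.44199 + 0.35869 + 0.32007 + 0.050102 = 2.1709.
⟨E⟩ = 0.0090486 eV, ⟨E²⟩ = 0.00017665 eV².
C_V/k_B = (⟨E²⟩ − ⟨E⟩²)/(kT)² = (0.00017665 − 0.000081877)/0.00024964 = 0.380.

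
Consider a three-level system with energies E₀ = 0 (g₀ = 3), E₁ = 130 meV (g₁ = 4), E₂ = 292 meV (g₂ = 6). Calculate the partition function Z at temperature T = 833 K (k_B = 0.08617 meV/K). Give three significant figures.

Z = 3.76

k_BT = 0.08617 × 833 K = 71.780 meV.
Eᵢ/kT = 0, 1.8111, 4.0680.
Z = Σ gᵢe^(−Eᵢ/kT) = 3·e^(−0) + 4·e^(−1.8111) + 6·e^(−4.0680) = 3.0000 + 0.65390 + 0.10267 = 3.7566.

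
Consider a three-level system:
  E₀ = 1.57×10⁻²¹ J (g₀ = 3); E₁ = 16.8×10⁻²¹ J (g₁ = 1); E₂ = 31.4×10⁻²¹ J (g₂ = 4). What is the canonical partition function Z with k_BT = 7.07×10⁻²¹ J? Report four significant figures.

Z = 2.543

Eᵢ/kT = 0.222065, 2.37624, 4.44130.
Z = Σ gᵢe^(−Eᵢ/kT) = 3·e^(−0.222065) + 1·e^(−2.37624) + 4·e^(−4.44130) = 2.40259 + 0.0928992 + 0.0471225 = 2.54261.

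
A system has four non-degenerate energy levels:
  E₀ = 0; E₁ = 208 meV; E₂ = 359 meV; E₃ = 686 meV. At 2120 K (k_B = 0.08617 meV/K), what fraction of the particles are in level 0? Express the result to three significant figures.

0.674

k_BT = 0.08617 × 2120 K = 182.68 meV.
Eᵢ/kT = 0, 1.1386, 1.9652, 3.7552.
Z = Σ e^(−Eᵢ/kT) = e^(−0) + e^(−1.1386) + e^(−1.9652) + e^(−3.7552) = 1.0000 + 0.32027 + 0.14013 + 0.023396 = 1.4838.
P₀ = e^(−E₀/kT) / Z = 1.0000/1.4838 = 0.674.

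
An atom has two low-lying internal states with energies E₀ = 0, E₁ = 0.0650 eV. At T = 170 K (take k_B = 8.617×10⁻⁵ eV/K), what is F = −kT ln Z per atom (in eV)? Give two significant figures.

k_BT = 8.617×10⁻⁵ × 170 K = 0.01465 eV.
Eᵢ/kT = 0, 4.437.
Z = Σ e^(−Eᵢ/kT) = e^(−0) + e^(−4.437) = 1.000 + 0.01183 = 1.012.
F = −kT ln Z = −0.01465 × ln(1.012) = −0.01465 × 0.01193 = -0.00017 eV.

-0.00017 eV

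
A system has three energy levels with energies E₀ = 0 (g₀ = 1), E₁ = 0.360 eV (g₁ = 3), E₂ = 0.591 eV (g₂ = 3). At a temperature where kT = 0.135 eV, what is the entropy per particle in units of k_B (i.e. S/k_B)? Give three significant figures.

Eᵢ/kT = 0, 2.6667, 4.3778.
Z = Σ gᵢe^(−Eᵢ/kT) = 1·e^(−0) + 3·e^(−2.6667) + 3·e^(−4.3778) = 1.0000 + 0.20844 + 0.037659 = 1.2461.
⟨E⟩ = Σ EᵢPᵢ = 0.078080 eV.
S/k_B = ln Z + ⟨E⟩/kT = ln(1.2461) + 0.078080/0.135 = 0.22002 + 0.57837 = 0.798.

0.798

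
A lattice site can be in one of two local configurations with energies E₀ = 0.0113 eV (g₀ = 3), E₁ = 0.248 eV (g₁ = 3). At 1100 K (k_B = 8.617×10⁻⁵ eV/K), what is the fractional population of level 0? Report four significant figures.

0.9239

k_BT = 8.617×10⁻⁵ × 1100 K = 0.0947870 eV.
Eᵢ/kT = 0.119215, 2.61639.
Z = Σ gᵢe^(−Eᵢ/kT) = 3·e^(−0.119215) + 3·e^(−2.61639) = 2.66285 + 0.219198 = 2.88205.
P₀ = g₀ e^(−E₀/kT) / Z = 2.66285/2.88205 = 0.9239.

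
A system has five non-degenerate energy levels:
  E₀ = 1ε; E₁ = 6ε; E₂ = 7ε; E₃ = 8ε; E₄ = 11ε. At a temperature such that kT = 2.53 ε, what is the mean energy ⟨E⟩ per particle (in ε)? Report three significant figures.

2.43 ε

Eᵢ/kT = 0.39526, 2.3715, 2.7668, 3.1621, 4.3478.
Z = Σ e^(−Eᵢ/kT) = e^(−0.39526) + e^(−2.3715) + e^(−2.7668) + e^(−3.1621) + e^(−4.3478) = 0.67350 + 0.093341 + 0.062863 + 0.042337 + 0.012935 = 0.88498.
⟨E⟩ = Σ Eᵢ e^(−Eᵢ/kT) / Z = (1·0.67350 + 6·0.093341 + 7·0.062863 + 8·0.042337 + 11·0.012935) / 0.88498 = 2.43 ε.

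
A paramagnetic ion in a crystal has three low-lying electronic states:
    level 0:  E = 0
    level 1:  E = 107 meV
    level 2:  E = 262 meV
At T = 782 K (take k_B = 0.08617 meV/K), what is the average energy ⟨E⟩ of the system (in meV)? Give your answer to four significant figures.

k_BT = 0.08617 × 782 K = 67.3849 meV.
Eᵢ/kT = 0, 1.58789, 3.88811.
Z = Σ e^(−Eᵢ/kT) = e^(−0) + e^(−1.58789) + e^(−3.88811) = 1.00000 + 0.204356 + 0.0204840 = 1.22484.
⟨E⟩ = Σ Eᵢ e^(−Eᵢ/kT) / Z = (0·1.00000 + 107·0.204356 + 262·0.0204840) / 1.22484 = 22.23 meV.

22.23 meV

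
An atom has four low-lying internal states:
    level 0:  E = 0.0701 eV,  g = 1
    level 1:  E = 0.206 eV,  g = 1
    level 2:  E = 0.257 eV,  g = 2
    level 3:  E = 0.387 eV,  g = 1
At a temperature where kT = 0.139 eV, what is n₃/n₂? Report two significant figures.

n₃/n₂ = (g₃/g₂) exp[−(E₃−E₂)/kT] = (1/2) × exp(−(0.130 eV)/(0.139 eV)) = (1/2) × exp(-0.9353) = 0.20.

0.20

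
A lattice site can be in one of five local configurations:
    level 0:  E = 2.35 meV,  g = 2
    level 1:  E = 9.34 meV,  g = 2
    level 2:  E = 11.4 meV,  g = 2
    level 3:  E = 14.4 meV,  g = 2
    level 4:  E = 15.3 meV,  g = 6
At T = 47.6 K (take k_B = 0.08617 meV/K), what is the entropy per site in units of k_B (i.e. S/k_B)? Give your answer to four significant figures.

1.835

k_BT = 0.08617 × 47.6 K = 4.10169 meV.
Eᵢ/kT = 0.572935, 2.27711, 2.77934, 3.51075, 3.73017.
Z = Σ gᵢe^(−Eᵢ/kT) = 2·e^(−0.572935) + 2·e^(−2.27711) + 2·e^(−2.77934) + 2·e^(−3.51075) + 6·e^(−3.73017) = 1.12774 + 0.205160 + 0.124159 + 0.0597490 + 0.143933 = 1.66074.
⟨E⟩ = Σ EᵢPᵢ = 5.44598 meV.
S/k_B = ln Z + ⟨E⟩/kT = ln(1.66074) + 5.44598/4.10169 = 0.507263 + 1.32774 = 1.835.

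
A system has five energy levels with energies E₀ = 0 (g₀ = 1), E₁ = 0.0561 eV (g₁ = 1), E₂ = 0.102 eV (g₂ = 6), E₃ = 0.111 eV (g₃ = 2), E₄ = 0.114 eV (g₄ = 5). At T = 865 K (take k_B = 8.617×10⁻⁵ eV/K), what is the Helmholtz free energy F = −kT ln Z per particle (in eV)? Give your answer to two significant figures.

k_BT = 8.617×10⁻⁵ × 865 K = 0.07454 eV.
Eᵢ/kT = 0, 0.7526, 1.368, 1.489, 1.529.
Z = Σ gᵢe^(−Eᵢ/kT) = 1·e^(−0) + 1·e^(−0.7526) + 6·e^(−1.368) + 2·e^(−1.489) + 5·e^(−1.529) = 1.000 + 0.4711 + 1.528 + 0.4512 + 1.084 = 4.534.
F = −kT ln Z = −0.07454 × ln(4.534) = −0.07454 × 1.512 = -0.11 eV.

-0.11 eV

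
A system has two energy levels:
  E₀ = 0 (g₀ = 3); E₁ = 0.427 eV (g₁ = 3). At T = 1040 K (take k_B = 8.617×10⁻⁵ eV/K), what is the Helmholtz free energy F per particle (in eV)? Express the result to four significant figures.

-0.09921 eV

k_BT = 8.617×10⁻⁵ × 1040 K = 0.0896168 eV.
Eᵢ/kT = 0, 4.76473.
Z = Σ gᵢe^(−Eᵢ/kT) = 3·e^(−0) + 3·e^(−4.76473) = 3.00000 + 0.0255756 = 3.02558.
F = −kT ln Z = −0.0896168 × ln(3.02558) = −0.0896168 × 1.10710 = -0.09921 eV.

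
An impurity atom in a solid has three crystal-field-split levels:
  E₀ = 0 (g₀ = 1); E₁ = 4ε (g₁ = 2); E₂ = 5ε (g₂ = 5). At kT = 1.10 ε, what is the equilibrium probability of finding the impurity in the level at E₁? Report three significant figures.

0.0477

Eᵢ/kT = 0, 3.6364, 4.5455.
Z = Σ gᵢe^(−Eᵢ/kT) = 1·e^(−0) + 2·e^(−3.6364) + 5·e^(−4.5455) = 1.0000 + 0.052694 + 0.053074 = 1.1058.
P₁ = g₁ e^(−E₁/kT) / Z = 0.052694/1.1058 = 0.0477.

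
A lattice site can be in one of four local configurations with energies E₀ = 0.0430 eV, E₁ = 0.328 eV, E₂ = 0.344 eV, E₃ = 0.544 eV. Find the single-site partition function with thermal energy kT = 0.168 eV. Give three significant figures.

Eᵢ/kT = 0.25595, 1.9524, 2.0476, 3.2381.
Z = Σ e^(−Eᵢ/kT) = e^(−0.25595) + e^(−1.9524) + e^(−2.0476) + e^(−3.2381) = 0.77418 + 0.14193 + 0.12904 + 0.039238 = 1.0844.

Z = 1.08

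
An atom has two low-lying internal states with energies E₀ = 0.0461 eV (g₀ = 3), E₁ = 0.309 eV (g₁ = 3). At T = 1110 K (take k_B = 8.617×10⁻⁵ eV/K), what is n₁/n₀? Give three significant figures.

k_BT = 8.617×10⁻⁵ × 1110 K = 0.095649 eV.
n₁/n₀ = (g₁/g₀) exp[−(E₁−E₀)/kT] = (3/3) × exp(−(0.2629 eV)/(0.095649 eV)) = (3/3) × exp(-2.7486) = 0.0640.

0.0640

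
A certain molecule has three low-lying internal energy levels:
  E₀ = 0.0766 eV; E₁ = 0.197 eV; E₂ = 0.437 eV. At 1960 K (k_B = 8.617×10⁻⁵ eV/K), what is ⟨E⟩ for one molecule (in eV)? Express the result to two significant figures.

0.14 eV

k_BT = 8.617×10⁻⁵ × 1960 K = 0.1689 eV.
Eᵢ/kT = 0.4535, 1.166, 2.587.
Z = Σ e^(−Eᵢ/kT) = e^(−0.4535) + e^(−1.166) + e^(−2.587) = 0.6354 + 0.3116 + 0.07525 = 1.022.
⟨E⟩ = Σ Eᵢ e^(−Eᵢ/kT) / Z = (0.0766·0.6354 + 0.197·0.3116 + 0.437·0.07525) / 1.022 = 0.14 eV.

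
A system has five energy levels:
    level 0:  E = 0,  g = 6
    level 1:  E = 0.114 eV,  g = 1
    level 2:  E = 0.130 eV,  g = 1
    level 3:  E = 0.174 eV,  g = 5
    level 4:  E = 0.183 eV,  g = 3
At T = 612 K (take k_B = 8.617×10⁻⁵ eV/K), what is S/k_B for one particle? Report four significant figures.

2.083

k_BT = 8.617×10⁻⁵ × 612 K = 0.0527360 eV.
Eᵢ/kT = 0, 2.16171, 2.46511, 3.29945, 3.47012.
Z = Σ gᵢe^(−Eᵢ/kT) = 6·e^(−0) + 1·e^(−2.16171) + 1·e^(−2.46511) + 5·e^(−3.29945) + 3·e^(−3.47012) = 6.00000 + 0.115128 + 0.0849995 + 0.184517 + 0.0933399 = 6.47798.
⟨E⟩ = Σ EᵢPᵢ = 0.0113248 eV.
S/k_B = ln Z + ⟨E⟩/kT = ln(6.47798) + 0.0113248/0.0527360 = 1.86841 + 0.214745 = 2.083.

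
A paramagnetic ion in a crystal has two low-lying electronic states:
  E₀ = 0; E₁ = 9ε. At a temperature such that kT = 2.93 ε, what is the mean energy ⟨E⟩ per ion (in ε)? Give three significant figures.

Eᵢ/kT = 0, 3.0717.
Z = Σ e^(−Eᵢ/kT) = e^(−0) + e^(−3.0717) = 1.0000 + 0.046342 = 1.0463.
⟨E⟩ = Σ Eᵢ e^(−Eᵢ/kT) / Z = (0·1.0000 + 9·0.046342) / 1.0463 = 0.399 ε.

0.399 ε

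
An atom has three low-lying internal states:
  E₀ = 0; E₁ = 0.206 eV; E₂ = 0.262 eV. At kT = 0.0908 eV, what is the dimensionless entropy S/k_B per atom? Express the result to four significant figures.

0.4892

Eᵢ/kT = 0, 2.26872, 2.88546.
Z = Σ e^(−Eᵢ/kT) = e^(−0) + e^(−2.26872) + e^(−2.88546) = 1.00000 + 0.103445 + 0.0558291 = 1.15927.
⟨E⟩ = Σ EᵢPᵢ = 0.0309996 eV.
S/k_B = ln Z + ⟨E⟩/kT = ln(1.15927) + 0.0309996/0.0908 = 0.147790 + 0.341405 = 0.4892.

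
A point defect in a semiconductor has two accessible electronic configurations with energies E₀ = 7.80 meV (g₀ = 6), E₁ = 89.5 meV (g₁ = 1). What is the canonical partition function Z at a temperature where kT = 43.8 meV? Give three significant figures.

Z = 5.15

Eᵢ/kT = 0.17808, 2.0434.
Z = Σ gᵢe^(−Eᵢ/kT) = 6·e^(−0.17808) + 1·e^(−2.0434) = 5.0213 + 0.12959 = 5.1509.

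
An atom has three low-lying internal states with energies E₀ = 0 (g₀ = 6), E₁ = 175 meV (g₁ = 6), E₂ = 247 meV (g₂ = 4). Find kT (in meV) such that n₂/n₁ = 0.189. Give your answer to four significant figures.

57.12 meV

n₂/n₁ = (g₂/g₁) exp[−(E₂−E₁)/kT] = 0.189.
⇒ (E₂−E₁)/kT = ln((4/6)/0.189) = ln(3.52734) = 1.26054.
kT = 72 meV / 1.26054 = 57.12 meV.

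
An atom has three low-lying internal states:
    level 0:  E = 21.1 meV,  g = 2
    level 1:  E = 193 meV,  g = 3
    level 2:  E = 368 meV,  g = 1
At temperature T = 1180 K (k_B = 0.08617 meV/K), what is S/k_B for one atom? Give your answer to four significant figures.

1.355

k_BT = 0.08617 × 1180 K = 101.681 meV.
Eᵢ/kT = 0.207512, 1.89809, 3.61916.
Z = Σ gᵢe^(−Eᵢ/kT) = 2·e^(−0.207512) + 3·e^(−1.89809) + 1·e^(−3.61916) = 1.62521 + 0.449564 + 0.0268052 = 2.10158.
⟨E⟩ = Σ EᵢPᵢ = 62.2970 meV.
S/k_B = ln Z + ⟨E⟩/kT = ln(2.10158) + 62.2970/101.681 = 0.742689 + 0.612671 = 1.355.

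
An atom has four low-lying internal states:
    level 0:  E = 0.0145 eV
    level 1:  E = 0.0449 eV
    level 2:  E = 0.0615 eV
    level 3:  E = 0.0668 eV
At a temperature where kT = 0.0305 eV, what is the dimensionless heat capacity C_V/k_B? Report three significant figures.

Eᵢ/kT = 0.47541, 1.4721, 2.0164, 2.1902.
Z = Σ e^(−Eᵢ/kT) = e^(−0.47541) + e^(−1.4721) + e^(−2.0164) + e^(−2.1902) = 0.62163 + 0.22944 + 0.13313 + 0.11189 = 1.0961.
⟨E⟩ = 0.031911 eV, ⟨E²⟩ = 0.0014561 eV².
C_V/k_B = (⟨E²⟩ − ⟨E⟩²)/(kT)² = (0.0014561 − 0.0010183)/0.00093025 = 0.471.

0.471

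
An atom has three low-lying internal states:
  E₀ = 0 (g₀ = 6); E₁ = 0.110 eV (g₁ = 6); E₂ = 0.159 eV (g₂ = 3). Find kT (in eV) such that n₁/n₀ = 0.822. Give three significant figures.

0.561 eV

n₁/n₀ = (g₁/g₀) exp[−(E₁−E₀)/kT] = 0.822.
⇒ (E₁−E₀)/kT = ln((6/6)/0.822) = ln(1.2165) = 0.19598.
kT = 0.110 eV / 0.19598 = 0.561 eV.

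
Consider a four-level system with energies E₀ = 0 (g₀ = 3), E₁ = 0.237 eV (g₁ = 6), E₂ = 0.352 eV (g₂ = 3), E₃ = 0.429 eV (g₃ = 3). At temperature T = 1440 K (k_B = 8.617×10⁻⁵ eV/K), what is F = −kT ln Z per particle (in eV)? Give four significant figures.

-0.1769 eV

k_BT = 8.617×10⁻⁵ × 1440 K = 0.124085 eV.
Eᵢ/kT = 0, 1.90998, 2.83677, 3.45731.
Z = Σ gᵢe^(−Eᵢ/kT) = 3·e^(−0) + 6·e^(−1.90998) + 3·e^(−2.83677) + 3·e^(−3.45731) = 3.00000 + 0.888500 + 0.175844 + 0.0945433 = 4.15889.
F = −kT ln Z = −0.124085 × ln(4.15889) = −0.124085 × 1.42525 = -0.1769 eV.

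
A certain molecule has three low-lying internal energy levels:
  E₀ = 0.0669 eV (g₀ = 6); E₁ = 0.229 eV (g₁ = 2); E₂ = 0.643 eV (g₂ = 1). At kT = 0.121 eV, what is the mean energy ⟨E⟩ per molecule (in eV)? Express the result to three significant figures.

0.0807 eV

Eᵢ/kT = 0.55289, 1.8926, 5.3140.
Z = Σ gᵢe^(−Eᵢ/kT) = 6·e^(−0.55289) + 2·e^(−1.8926) + 1·e^(−5.3140) = 3.4517 + 0.30136 + 0.0049222 = 3.7580.
⟨E⟩ = Σ Eᵢ gᵢe^(−Eᵢ/kT) / Z = (0.0669·3.4517 + 0.229·0.30136 + 0.643·0.0049222) / 3.7580 = 0.0807 eV.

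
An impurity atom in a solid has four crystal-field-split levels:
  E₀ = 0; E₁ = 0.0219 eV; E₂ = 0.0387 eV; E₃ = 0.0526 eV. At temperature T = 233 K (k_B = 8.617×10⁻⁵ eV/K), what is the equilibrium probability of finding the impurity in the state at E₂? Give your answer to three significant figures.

0.0936

k_BT = 8.617×10⁻⁵ × 233 K = 0.020078 eV.
Eᵢ/kT = 0, 1.0907, 1.9275, 2.6198.
Z = Σ e^(−Eᵢ/kT) = e^(−0) + e^(−1.0907) + e^(−1.9275) + e^(−2.6198) = 1.0000 + 0.33598 + 0.14551 + 0.072817 = 1.5543.
P₂ = e^(−E₂/kT) / Z = 0.14551/1.5543 = 0.0936.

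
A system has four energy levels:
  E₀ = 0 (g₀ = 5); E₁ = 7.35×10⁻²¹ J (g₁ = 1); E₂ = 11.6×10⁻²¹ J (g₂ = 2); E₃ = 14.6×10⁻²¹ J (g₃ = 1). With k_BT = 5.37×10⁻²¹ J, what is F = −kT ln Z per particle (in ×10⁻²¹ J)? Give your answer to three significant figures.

-9.20 ×10⁻²¹ J

Eᵢ/kT = 0, 1.3687, 2.1601, 2.7188.
Z = Σ gᵢe^(−Eᵢ/kT) = 5·e^(−0) + 1·e^(−1.3687) + 2·e^(−2.1601) + 1·e^(−2.7188) = 5.0000 + 0.25444 + 0.23063 + 0.065954 = 5.5510.
F = −kT ln Z = −5.37 × ln(5.5510) = −5.37 × 1.7140 = -9.20 ×10⁻²¹ J.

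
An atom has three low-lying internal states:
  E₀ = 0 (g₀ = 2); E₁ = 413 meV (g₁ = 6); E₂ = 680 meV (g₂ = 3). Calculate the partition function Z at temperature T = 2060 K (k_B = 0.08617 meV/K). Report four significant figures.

k_BT = 0.08617 × 2060 K = 177.510 meV.
Eᵢ/kT = 0, 2.32663, 3.83077.
Z = Σ gᵢe^(−Eᵢ/kT) = 2·e^(−0) + 6·e^(−2.32663) + 3·e^(−3.83077) = 2.00000 + 0.585745 + 0.0650787 = 2.65082.

Z = 2.651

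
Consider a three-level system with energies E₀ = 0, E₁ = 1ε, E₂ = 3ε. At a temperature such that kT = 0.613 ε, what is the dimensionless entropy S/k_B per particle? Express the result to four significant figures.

0.4807

Eᵢ/kT = 0, 1.63132, 4.89396.
Z = Σ e^(−Eᵢ/kT) = e^(−0) + e^(−1.63132) + e^(−4.89396) = 1.00000 + 0.195671 + 0.00749170 = 1.20316.
⟨E⟩ = Σ EᵢPᵢ = 0.181311 ε.
S/k_B = ln Z + ⟨E⟩/kT = ln(1.20316) + 0.181311/0.613 = 0.184951 + 0.295777 = 0.4807.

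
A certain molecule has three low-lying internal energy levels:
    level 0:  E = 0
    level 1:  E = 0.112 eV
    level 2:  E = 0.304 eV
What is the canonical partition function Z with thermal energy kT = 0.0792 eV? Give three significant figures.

Eᵢ/kT = 0, 1.4141, 3.8384.
Z = Σ e^(−Eᵢ/kT) = e^(−0) + e^(−1.4141) + e^(−3.8384) = 1.0000 + 0.24314 + 0.021528 = 1.2647.

Z = 1.26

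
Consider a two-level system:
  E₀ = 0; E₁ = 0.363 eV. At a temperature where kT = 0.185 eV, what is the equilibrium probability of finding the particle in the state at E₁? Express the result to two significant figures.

0.12

Eᵢ/kT = 0, 1.962.
Z = Σ e^(−Eᵢ/kT) = e^(−0) + e^(−1.962) = 1.000 + 0.1406 = 1.141.
P₁ = e^(−E₁/kT) / Z = 0.1406/1.141 = 0.12.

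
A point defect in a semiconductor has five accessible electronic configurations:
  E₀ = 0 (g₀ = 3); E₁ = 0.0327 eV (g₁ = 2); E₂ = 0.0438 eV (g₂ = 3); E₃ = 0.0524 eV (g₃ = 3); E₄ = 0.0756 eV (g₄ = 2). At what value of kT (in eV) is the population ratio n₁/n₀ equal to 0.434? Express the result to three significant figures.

0.0762 eV

n₁/n₀ = (g₁/g₀) exp[−(E₁−E₀)/kT] = 0.434.
⇒ (E₁−E₀)/kT = ln((2/3)/0.434) = ln(1.5361) = 0.42925.
kT = 0.0327 eV / 0.42925 = 0.0762 eV.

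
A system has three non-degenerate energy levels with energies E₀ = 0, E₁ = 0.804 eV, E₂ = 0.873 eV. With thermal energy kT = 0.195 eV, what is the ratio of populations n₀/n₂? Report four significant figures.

n₀/n₂ = exp[−(E₀−E₂)/kT] = exp(−(-0.873 eV)/(0.195 eV)) = exp(4.47692) = 87.96.

87.96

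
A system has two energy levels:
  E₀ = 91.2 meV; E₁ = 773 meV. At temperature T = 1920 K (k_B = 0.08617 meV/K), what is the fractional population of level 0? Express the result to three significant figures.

0.984

k_BT = 0.08617 × 1920 K = 165.45 meV.
Eᵢ/kT = 0.55122, 4.6721.
Z = Σ e^(−Eᵢ/kT) = e^(−0.55122) + e^(−4.6721) = 0.57625 + 0.0093526 = 0.58560.
P₀ = e^(−E₀/kT) / Z = 0.57625/0.58560 = 0.984.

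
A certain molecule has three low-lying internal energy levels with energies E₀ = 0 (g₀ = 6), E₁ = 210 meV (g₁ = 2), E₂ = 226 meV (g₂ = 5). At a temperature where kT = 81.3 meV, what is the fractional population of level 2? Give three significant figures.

Eᵢ/kT = 0, 2.5830, 2.7798.
Z = Σ gᵢe^(−Eᵢ/kT) = 6·e^(−0) + 2·e^(−2.5830) + 5·e^(−2.7798) = 6.0000 + 0.15109 + 0.31025 = 6.4613.
P₂ = g₂ e^(−E₂/kT) / Z = 0.31025/6.4613 = 0.0480.

0.0480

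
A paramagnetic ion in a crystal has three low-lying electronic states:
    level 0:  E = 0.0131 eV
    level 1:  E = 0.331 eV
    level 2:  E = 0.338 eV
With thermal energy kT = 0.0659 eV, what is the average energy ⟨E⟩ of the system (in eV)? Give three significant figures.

0.0179 eV

Eᵢ/kT = 0.19879, 5.0228, 5.1290.
Z = Σ e^(−Eᵢ/kT) = e^(−0.19879) + e^(−5.0228) + e^(−5.1290) = 0.81972 + 0.0065861 + 0.0059225 = 0.83223.
⟨E⟩ = Σ Eᵢ e^(−Eᵢ/kT) / Z = (0.0131·0.81972 + 0.331·0.0065861 + 0.338·0.0059225) / 0.83223 = 0.0179 eV.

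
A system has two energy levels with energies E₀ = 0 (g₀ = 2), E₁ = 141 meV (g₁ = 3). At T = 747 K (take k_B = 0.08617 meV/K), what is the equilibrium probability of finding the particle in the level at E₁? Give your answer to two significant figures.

0.14

k_BT = 0.08617 × 747 K = 64.37 meV.
Eᵢ/kT = 0, 2.190.
Z = Σ gᵢe^(−Eᵢ/kT) = 2·e^(−0) + 3·e^(−2.190) = 2.000 + 0.3358 = 2.336.
P₁ = g₁ e^(−E₁/kT) / Z = 0.3358/2.336 = 0.14.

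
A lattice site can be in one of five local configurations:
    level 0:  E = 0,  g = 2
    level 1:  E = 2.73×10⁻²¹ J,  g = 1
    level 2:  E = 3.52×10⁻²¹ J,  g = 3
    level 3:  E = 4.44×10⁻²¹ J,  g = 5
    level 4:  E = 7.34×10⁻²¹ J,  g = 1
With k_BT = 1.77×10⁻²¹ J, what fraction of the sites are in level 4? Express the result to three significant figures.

Eᵢ/kT = 0, 1.5424, 1.9887, 2.5085, 4.1469.
Z = Σ gᵢe^(−Eᵢ/kT) = 2·e^(−0) + 1·e^(−1.5424) + 3·e^(−1.9887) + 5·e^(−2.5085) + 1·e^(−4.1469) = 2.0000 + 0.21387 + 0.41062 + 0.40695 + 0.015813 = 3.0473.
P₄ = g₄ e^(−E₄/kT) / Z = 0.015813/3.0473 = 0.00519.

0.00519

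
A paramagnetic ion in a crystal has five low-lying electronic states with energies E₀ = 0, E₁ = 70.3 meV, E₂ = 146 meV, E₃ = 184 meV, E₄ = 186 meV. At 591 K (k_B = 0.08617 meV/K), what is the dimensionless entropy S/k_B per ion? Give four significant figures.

0.8244

k_BT = 0.08617 × 591 K = 50.9265 meV.
Eᵢ/kT = 0, 1.38042, 2.86688, 3.61305, 3.65232.
Z = Σ e^(−Eᵢ/kT) = e^(−0) + e^(−1.38042) + e^(−2.86688) + e^(−3.61305) + e^(−3.65232) = 1.00000 + 0.251473 + 0.0568761 + 0.0269695 + 0.0259309 = 1.36125.
⟨E⟩ = Σ EᵢPᵢ = 26.2758 meV.
S/k_B = ln Z + ⟨E⟩/kT = ln(1.36125) + 26.2758/50.9265 = 0.308403 + 0.515955 = 0.8244.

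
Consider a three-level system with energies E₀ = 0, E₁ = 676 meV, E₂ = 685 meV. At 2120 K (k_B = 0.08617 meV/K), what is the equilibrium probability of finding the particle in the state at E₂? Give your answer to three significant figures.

0.0224

k_BT = 0.08617 × 2120 K = 182.68 meV.
Eᵢ/kT = 0, 3.7005, 3.7497.
Z = Σ e^(−Eᵢ/kT) = e^(−0) + e^(−3.7005) + e^(−3.7497) = 1.0000 + 0.024711 + 0.023525 = 1.0482.
P₂ = e^(−E₂/kT) / Z = 0.023525/1.0482 = 0.0224.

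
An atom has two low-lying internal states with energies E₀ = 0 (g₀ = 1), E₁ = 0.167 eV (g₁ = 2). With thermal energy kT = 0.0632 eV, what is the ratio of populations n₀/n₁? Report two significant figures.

n₀/n₁ = (g₀/g₁) exp[−(E₀−E₁)/kT] = (1/2) × exp(−(-0.167 eV)/(0.0632 eV)) = (1/2) × exp(2.642) = 7.0.

7.0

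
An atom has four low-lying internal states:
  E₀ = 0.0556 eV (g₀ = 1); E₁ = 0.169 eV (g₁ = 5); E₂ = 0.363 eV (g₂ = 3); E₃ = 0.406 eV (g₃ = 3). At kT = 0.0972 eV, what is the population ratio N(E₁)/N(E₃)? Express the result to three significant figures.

n₁/n₃ = (g₁/g₃) exp[−(E₁−E₃)/kT] = (5/3) × exp(−(-0.237 eV)/(0.0972 eV)) = (5/3) × exp(2.4383) = 19.1.

19.1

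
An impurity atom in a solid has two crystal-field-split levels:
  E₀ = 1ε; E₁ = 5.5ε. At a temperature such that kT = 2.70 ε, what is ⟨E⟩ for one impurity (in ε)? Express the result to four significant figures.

Eᵢ/kT = 0.370370, 2.03704.
Z = Σ e^(−Eᵢ/kT) = e^(−0.370370) + e^(−2.03704) = 0.690479 + 0.130414 = 0.820893.
⟨E⟩ = Σ Eᵢ e^(−Eᵢ/kT) / Z = (1·0.690479 + 5.5·0.130414) / 0.820893 = 1.715 ε.

1.715 ε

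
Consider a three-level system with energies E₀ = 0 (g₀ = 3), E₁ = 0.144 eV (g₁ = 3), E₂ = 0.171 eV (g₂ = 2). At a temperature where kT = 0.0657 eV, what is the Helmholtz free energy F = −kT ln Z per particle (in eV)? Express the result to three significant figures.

-0.0820 eV

Eᵢ/kT = 0, 2.1918, 2.6027.
Z = Σ gᵢe^(−Eᵢ/kT) = 3·e^(−0) + 3·e^(−2.1918) + 2·e^(−2.6027) = 3.0000 + 0.33515 + 0.14815 = 3.4833.
F = −kT ln Z = −0.0657 × ln(3.4833) = −0.0657 × 1.2480 = -0.0820 eV.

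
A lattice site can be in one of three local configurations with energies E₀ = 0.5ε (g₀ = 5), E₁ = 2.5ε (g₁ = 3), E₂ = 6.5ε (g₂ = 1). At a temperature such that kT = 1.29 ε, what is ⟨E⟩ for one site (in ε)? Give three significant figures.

0.736 ε

Eᵢ/kT = 0.38760, 1.9380, 5.0388.
Z = Σ gᵢe^(−Eᵢ/kT) = 5·e^(−0.38760) + 3·e^(−1.9380) + 1·e^(−5.0388) = 3.3934 + 0.43197 + 0.0064815 = 3.8319.
⟨E⟩ = Σ Eᵢ gᵢe^(−Eᵢ/kT) / Z = (0.5·3.3934 + 2.5·0.43197 + 6.5·0.0064815) / 3.8319 = 0.736 ε.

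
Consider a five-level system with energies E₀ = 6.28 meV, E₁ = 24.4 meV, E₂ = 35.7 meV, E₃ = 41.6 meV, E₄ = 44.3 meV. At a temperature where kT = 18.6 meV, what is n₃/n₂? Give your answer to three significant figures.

0.728

n₃/n₂ = exp[−(E₃−E₂)/kT] = exp(−(5.9 meV)/(18.6 meV)) = exp(-0.31720) = 0.728.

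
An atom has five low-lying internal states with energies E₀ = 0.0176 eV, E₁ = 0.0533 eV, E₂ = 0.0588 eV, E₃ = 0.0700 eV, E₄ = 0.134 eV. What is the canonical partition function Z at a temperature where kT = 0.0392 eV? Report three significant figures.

Z = 1.32

Eᵢ/kT = 0.44898, 1.3597, 1.5000, 1.7857, 3.4184.
Z = Σ e^(−Eᵢ/kT) = e^(−0.44898) + e^(−1.3597) + e^(−1.5000) + e^(−1.7857) + e^(−3.4184) = 0.63828 + 0.25674 + 0.22313 + 0.16768 + 0.032765 = 1.3186.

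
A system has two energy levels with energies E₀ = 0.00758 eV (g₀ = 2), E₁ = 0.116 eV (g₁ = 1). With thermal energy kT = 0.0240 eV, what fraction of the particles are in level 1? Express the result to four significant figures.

Eᵢ/kT = 0.315833, 4.83333.
Z = Σ gᵢe^(−Eᵢ/kT) = 2·e^(−0.315833) + 1·e^(−4.83333) = 1.45836 + 0.00795997 = 1.46632.
P₁ = g₁ e^(−E₁/kT) / Z = 0.00795997/1.46632 = 0.005429.

0.005429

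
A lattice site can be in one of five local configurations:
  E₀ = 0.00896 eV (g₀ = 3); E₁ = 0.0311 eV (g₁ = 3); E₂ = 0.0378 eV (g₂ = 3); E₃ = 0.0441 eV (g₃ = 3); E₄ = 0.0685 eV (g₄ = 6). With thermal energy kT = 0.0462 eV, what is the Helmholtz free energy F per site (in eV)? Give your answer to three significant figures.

Eᵢ/kT = 0.19394, 0.67316, 0.81818, 0.95455, 1.4827.
Z = Σ gᵢe^(−Eᵢ/kT) = 3·e^(−0.19394) + 3·e^(−0.67316) + 3·e^(−0.81818) + 3·e^(−0.95455) + 6·e^(−1.4827) = 2.4711 + 1.5303 + 1.3237 + 1.1550 + 1.3621 = 7.8422.
F = −kT ln Z = −0.0462 × ln(7.8422) = −0.0462 × 2.0595 = -0.0951 eV.

-0.0951 eV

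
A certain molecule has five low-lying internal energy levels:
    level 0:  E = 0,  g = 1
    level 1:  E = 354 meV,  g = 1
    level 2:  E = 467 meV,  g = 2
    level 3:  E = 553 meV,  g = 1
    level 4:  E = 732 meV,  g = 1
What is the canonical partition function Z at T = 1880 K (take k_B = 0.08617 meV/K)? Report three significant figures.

k_BT = 0.08617 × 1880 K = 162.00 meV.
Eᵢ/kT = 0, 2.1852, 2.8827, 3.4136, 4.5185.
Z = Σ gᵢe^(−Eᵢ/kT) = 1·e^(−0) + 1·e^(−2.1852) + 2·e^(−2.8827) + 1·e^(−3.4136) + 1·e^(−4.5185) = 1.0000 + 0.11246 + 0.11197 + 0.032922 + 0.010905 = 1.2683.

Z = 1.27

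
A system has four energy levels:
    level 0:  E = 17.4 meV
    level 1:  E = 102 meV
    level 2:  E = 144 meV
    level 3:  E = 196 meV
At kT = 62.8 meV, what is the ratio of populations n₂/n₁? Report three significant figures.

0.512

n₂/n₁ = exp[−(E₂−E₁)/kT] = exp(−(42 meV)/(62.8 meV)) = exp(-0.66879) = 0.512.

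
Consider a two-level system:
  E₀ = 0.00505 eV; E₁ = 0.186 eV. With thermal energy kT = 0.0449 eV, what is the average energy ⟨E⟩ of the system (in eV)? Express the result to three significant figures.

Eᵢ/kT = 0.11247, 4.1425.
Z = Σ e^(−Eᵢ/kT) = e^(−0.11247) + e^(−4.1425) = 0.89362 + 0.015883 = 0.90950.
⟨E⟩ = Σ Eᵢ e^(−Eᵢ/kT) / Z = (0.00505·0.89362 + 0.186·0.015883) / 0.90950 = 0.00821 eV.

0.00821 eV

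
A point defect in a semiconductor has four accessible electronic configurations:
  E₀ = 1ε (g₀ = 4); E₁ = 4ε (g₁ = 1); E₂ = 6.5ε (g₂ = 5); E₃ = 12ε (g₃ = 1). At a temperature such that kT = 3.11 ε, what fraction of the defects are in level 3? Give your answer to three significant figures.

Eᵢ/kT = 0.32154, 1.2862, 2.0900, 3.8585.
Z = Σ gᵢe^(−Eᵢ/kT) = 4·e^(−0.32154) + 1·e^(−1.2862) + 5·e^(−2.0900) + 1·e^(−3.8585) = 2.9001 + 0.27632 + 0.61844 + 0.021100 = 3.8160.
P₃ = g₃ e^(−E₃/kT) / Z = 0.021100/3.8160 = 0.00553.

0.00553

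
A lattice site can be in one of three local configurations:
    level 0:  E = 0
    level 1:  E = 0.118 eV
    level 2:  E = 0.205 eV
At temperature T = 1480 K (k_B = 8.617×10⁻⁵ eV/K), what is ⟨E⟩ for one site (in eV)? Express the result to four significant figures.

0.05502 eV

k_BT = 8.617×10⁻⁵ × 1480 K = 0.127532 eV.
Eᵢ/kT = 0, 0.925258, 1.60744.
Z = Σ e^(−Eᵢ/kT) = e^(−0) + e^(−0.925258) + e^(−1.60744) = 1.00000 + 0.396429 + 0.200400 = 1.59683.
⟨E⟩ = Σ Eᵢ e^(−Eᵢ/kT) / Z = (0·1.00000 + 0.118·0.396429 + 0.205·0.200400) / 1.59683 = 0.05502 eV.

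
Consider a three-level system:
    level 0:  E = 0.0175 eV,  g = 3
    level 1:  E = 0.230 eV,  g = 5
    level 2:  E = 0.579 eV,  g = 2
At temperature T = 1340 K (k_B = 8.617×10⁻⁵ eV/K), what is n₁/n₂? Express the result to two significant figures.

k_BT = 8.617×10⁻⁵ × 1340 K = 0.1155 eV.
n₁/n₂ = (g₁/g₂) exp[−(E₁−E₂)/kT] = (5/2) × exp(−(-0.349 eV)/(0.1155 eV)) = (5/2) × exp(3.022) = 51.

51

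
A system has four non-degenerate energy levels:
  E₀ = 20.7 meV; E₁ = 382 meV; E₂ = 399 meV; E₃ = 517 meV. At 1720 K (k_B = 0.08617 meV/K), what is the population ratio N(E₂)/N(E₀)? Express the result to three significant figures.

0.0779

k_BT = 0.08617 × 1720 K = 148.21 meV.
n₂/n₀ = exp[−(E₂−E₀)/kT] = exp(−(378.3 meV)/(148.21 meV)) = exp(-2.5525) = 0.0779.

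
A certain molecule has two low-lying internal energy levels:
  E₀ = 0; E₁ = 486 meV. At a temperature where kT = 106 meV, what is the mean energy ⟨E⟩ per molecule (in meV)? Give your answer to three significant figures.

Eᵢ/kT = 0, 4.5849.
Z = Σ e^(−Eᵢ/kT) = e^(−0) + e^(−4.5849) = 1.0000 + 0.010205 = 1.0102.
⟨E⟩ = Σ Eᵢ e^(−Eᵢ/kT) / Z = (0·1.0000 + 486·0.010205) / 1.0102 = 4.91 meV.

4.91 meV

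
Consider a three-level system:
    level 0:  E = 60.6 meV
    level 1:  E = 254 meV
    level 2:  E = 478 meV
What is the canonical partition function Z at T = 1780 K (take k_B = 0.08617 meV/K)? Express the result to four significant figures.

k_BT = 0.08617 × 1780 K = 153.383 meV.
Eᵢ/kT = 0.395089, 1.65599, 3.11638.
Z = Σ e^(−Eᵢ/kT) = e^(−0.395089) + e^(−1.65599) + e^(−3.11638) = 0.673620 + 0.190903 + 0.0443173 = 0.908840.

Z = 0.9088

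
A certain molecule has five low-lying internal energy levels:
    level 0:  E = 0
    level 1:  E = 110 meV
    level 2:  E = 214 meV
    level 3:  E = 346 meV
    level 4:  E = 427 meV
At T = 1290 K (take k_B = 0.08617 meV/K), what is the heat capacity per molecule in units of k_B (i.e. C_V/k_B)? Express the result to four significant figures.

0.7419

k_BT = 0.08617 × 1290 K = 111.159 meV.
Eᵢ/kT = 0, 0.989573, 1.92517, 3.11266, 3.84134.
Z = Σ e^(−Eᵢ/kT) = e^(−0) + e^(−0.989573) + e^(−1.92517) + e^(−3.11266) + e^(−3.84134) = 1.00000 + 0.371735 + 0.145851 + 0.0444825 + 0.0214648 = 1.58353.
⟨E⟩ = 61.0404 meV, ⟨E²⟩ = 12892.9 meV².
C_V/k_B = (⟨E²⟩ − ⟨E⟩²)/(kT)² = (12892.9 − 3725.93)/12356.3 = 0.7419.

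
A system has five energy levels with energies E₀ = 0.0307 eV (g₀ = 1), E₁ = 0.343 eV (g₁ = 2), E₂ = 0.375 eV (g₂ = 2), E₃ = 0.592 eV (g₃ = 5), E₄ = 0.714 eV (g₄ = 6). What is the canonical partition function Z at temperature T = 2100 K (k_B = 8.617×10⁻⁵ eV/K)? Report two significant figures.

k_BT = 8.617×10⁻⁵ × 2100 K = 0.1810 eV.
Eᵢ/kT = 0.1696, 1.895, 2.072, 3.271, 3.945.
Z = Σ gᵢe^(−Eᵢ/kT) = 1·e^(−0.1696) + 2·e^(−1.895) + 2·e^(−2.072) + 5·e^(−3.271) + 6·e^(−3.945) = 0.8440 + 0.3006 + 0.2519 + 0.1898 + 0.1161 = 1.702.

Z = 1.7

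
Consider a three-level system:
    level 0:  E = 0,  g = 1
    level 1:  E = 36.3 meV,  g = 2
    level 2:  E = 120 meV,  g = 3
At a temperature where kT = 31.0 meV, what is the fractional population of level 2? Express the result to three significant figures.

Eᵢ/kT = 0, 1.1710, 3.8710.
Z = Σ gᵢe^(−Eᵢ/kT) = 1·e^(−0) + 2·e^(−1.1710) + 3·e^(−3.8710) = 1.0000 + 0.62011 + 0.062513 = 1.6826.
P₂ = g₂ e^(−E₂/kT) / Z = 0.062513/1.6826 = 0.0372.

0.0372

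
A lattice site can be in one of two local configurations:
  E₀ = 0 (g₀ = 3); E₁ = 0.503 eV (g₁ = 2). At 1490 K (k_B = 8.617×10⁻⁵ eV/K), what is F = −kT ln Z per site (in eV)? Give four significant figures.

-0.1427 eV

k_BT = 8.617×10⁻⁵ × 1490 K = 0.128393 eV.
Eᵢ/kT = 0, 3.91766.
Z = Σ gᵢe^(−Eᵢ/kT) = 3·e^(−0) + 2·e^(−3.91766) = 3.00000 + 0.0397752 = 3.03978.
F = −kT ln Z = −0.128393 × ln(3.03978) = −0.128393 × 1.11179 = -0.1427 eV.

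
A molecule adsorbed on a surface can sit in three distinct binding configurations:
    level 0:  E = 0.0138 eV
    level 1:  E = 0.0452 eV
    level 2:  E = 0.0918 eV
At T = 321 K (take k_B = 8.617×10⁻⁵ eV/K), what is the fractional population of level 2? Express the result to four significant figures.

0.04317

k_BT = 8.617×10⁻⁵ × 321 K = 0.0276606 eV.
Eᵢ/kT = 0.498905, 1.63409, 3.31880.
Z = Σ e^(−Eᵢ/kT) = e^(−0.498905) + e^(−1.63409) + e^(−3.31880) = 0.607195 + 0.195130 + 0.0361962 = 0.838521.
P₂ = e^(−E₂/kT) / Z = 0.0361962/0.838521 = 0.04317.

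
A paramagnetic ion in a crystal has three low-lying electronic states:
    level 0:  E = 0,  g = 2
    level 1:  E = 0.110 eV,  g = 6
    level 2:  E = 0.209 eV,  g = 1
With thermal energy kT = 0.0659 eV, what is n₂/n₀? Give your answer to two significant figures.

n₂/n₀ = (g₂/g₀) exp[−(E₂−E₀)/kT] = (1/2) × exp(−(0.209 eV)/(0.0659 eV)) = (1/2) × exp(-3.171) = 0.021.

0.021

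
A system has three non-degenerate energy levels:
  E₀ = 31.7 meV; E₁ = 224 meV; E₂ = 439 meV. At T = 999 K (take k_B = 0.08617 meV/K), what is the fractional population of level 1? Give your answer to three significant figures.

0.0960

k_BT = 0.08617 × 999 K = 86.084 meV.
Eᵢ/kT = 0.36824, 2.6021, 5.0997.
Z = Σ e^(−Eᵢ/kT) = e^(−0.36824) + e^(−2.6021) + e^(−5.0997) = 0.69195 + 0.074118 + 0.0060986 = 0.77217.
P₁ = e^(−E₁/kT) / Z = 0.074118/0.77217 = 0.0960.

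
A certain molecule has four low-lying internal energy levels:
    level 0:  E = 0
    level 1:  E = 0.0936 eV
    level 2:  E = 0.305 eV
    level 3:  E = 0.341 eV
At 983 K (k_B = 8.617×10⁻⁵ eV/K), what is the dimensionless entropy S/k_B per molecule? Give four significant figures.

k_BT = 8.617×10⁻⁵ × 983 K = 0.0847051 eV.
Eᵢ/kT = 0, 1.10501, 3.60073, 4.02573.
Z = Σ e^(−Eᵢ/kT) = e^(−0) + e^(−1.10501) + e^(−3.60073) + e^(−4.02573) = 1.00000 + 0.331208 + 0.0273038 + 0.0178504 = 1.37636.
⟨E⟩ = Σ EᵢPᵢ = 0.0329970 eV.
S/k_B = ln Z + ⟨E⟩/kT = ln(1.37636) + 0.0329970/0.0847051 = 0.319442 + 0.389552 = 0.7090.

0.7090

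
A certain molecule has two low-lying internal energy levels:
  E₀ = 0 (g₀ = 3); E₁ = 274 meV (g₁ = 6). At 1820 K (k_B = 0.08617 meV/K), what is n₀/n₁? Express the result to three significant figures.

k_BT = 0.08617 × 1820 K = 156.83 meV.
n₀/n₁ = (g₀/g₁) exp[−(E₀−E₁)/kT] = (3/6) × exp(−(-274 meV)/(156.83 meV)) = (3/6) × exp(1.7471) = 2.87.

2.87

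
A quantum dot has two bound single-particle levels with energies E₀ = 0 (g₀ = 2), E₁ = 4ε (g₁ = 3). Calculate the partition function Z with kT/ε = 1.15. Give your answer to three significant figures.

Z = 2.09

Eᵢ/kT = 0, 3.4783.
Z = Σ gᵢe^(−Eᵢ/kT) = 2·e^(−0) + 3·e^(−3.4783) = 2.0000 + 0.092579 = 2.0926.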